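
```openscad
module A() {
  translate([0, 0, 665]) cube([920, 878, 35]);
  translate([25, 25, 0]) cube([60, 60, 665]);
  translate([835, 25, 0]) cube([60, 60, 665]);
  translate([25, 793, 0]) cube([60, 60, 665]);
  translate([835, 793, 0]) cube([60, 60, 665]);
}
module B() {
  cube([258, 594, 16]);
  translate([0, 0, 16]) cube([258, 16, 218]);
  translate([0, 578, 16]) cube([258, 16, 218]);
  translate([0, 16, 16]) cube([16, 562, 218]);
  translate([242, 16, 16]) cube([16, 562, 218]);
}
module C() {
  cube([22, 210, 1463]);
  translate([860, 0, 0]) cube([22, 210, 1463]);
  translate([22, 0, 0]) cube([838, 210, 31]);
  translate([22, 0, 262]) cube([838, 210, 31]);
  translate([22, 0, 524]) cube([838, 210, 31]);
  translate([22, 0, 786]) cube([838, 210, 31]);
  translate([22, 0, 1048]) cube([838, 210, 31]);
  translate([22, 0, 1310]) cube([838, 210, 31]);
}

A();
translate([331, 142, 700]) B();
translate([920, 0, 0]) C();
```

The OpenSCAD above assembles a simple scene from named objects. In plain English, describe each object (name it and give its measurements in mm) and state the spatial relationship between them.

A is a table with a 920×878 mm rectangular top, 35 mm thick, top surface at z = 700 mm, supported by four 60×60 mm square legs, each inset 25 mm from the nearest pair of top edges, running from the floor.

B is an open storage box with external size 258×594×234 mm and wall thickness 16 mm (the base is also 16 mm thick). The base covers the whole footprint; the four walls stand on the base, with the y-facing walls full-width and the x-facing walls fitting between their inner faces.

C is a bookshelf 882 mm wide overall, 210 mm deep and 1463 mm tall. The two sides are 22 mm thick vertical panels. 6 horizontal shelves of 31 mm thickness span between the inner faces of the sides; the lowest shelf sits on the floor and shelves are stacked with a clear vertical gap of 231 mm between each pair.

The open box is on top of the table, centred. The bookshelf is against the table's +x side, with their −y faces flush.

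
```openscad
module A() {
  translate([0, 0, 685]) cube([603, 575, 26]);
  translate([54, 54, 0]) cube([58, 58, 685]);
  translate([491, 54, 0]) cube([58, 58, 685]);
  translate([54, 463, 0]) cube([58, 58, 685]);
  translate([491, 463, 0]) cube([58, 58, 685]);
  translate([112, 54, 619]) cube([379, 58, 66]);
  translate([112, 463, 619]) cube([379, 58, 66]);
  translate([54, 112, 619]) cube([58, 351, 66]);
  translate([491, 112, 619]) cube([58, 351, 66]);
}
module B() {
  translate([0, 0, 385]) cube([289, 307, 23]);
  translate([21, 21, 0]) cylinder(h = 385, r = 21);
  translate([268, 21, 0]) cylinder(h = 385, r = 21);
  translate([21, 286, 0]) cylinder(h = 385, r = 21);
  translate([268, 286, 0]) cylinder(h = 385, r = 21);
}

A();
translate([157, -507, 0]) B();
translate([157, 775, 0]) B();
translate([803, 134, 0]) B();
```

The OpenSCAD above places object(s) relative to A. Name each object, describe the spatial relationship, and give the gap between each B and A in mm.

Each stool's nearest face is 200 mm from the table's bounding box.

A is a table. B is a stool. Three stools sit around the table at the −y, +y, +x sides. The gap between each stool and the table is 200 mm.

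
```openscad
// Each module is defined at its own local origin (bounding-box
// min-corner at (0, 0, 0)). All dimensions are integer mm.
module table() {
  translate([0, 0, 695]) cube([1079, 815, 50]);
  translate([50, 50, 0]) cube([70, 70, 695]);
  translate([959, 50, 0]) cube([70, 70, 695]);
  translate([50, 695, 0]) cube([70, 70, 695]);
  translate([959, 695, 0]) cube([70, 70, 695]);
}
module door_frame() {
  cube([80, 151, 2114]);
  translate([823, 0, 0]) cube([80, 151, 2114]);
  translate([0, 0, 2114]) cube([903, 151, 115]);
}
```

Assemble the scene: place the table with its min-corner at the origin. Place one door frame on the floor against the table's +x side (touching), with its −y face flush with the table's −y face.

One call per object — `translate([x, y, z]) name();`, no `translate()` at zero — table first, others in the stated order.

table();
translate([1079, 0, 0]) door_frame();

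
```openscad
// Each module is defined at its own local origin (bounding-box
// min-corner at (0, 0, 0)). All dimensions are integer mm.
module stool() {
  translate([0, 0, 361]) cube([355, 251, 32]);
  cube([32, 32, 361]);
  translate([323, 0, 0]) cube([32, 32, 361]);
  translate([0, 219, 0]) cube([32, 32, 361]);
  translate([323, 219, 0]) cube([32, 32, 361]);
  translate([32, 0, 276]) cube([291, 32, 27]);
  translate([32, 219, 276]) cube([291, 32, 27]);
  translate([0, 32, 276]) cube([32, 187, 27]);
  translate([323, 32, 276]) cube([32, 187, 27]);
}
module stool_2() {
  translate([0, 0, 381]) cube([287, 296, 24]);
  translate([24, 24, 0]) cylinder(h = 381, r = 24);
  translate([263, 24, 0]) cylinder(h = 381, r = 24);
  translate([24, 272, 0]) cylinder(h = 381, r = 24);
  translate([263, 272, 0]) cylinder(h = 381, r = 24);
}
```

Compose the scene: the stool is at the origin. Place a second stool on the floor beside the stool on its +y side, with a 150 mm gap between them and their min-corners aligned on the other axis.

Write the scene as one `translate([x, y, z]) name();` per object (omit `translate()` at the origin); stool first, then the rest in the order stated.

stool();
translate([0, 401, 0]) stool_2();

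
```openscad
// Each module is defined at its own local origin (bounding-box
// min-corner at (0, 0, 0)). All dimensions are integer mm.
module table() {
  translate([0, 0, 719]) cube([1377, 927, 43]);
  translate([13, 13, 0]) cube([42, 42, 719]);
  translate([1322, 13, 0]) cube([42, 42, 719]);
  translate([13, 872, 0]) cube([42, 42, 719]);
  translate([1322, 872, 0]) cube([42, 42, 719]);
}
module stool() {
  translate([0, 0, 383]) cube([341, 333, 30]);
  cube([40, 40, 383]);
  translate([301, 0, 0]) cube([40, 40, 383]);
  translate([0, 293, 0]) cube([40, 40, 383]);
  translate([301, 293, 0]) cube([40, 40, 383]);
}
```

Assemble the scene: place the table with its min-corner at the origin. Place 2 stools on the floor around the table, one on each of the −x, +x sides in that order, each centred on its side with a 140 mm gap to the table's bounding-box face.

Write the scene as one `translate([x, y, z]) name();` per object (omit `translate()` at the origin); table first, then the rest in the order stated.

table();
translate([-481, 297, 0]) stool();
translate([1517, 297, 0]) stool();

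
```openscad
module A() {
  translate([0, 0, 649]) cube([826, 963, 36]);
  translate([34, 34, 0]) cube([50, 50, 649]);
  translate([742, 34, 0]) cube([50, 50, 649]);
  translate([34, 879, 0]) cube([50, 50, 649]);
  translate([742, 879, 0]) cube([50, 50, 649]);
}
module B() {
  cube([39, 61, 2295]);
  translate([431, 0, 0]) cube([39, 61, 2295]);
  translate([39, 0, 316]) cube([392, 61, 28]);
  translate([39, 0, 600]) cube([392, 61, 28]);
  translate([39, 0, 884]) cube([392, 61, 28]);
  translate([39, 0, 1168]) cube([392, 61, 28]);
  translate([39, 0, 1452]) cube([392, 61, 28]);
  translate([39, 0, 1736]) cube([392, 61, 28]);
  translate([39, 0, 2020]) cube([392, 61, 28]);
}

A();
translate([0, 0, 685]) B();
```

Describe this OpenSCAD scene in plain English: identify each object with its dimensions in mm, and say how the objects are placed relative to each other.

A is a table: top 826 mm (x) × 963 mm (y), 36 mm thick, upper face at z = 685 mm, on four 50×50 mm square legs, each inset 34 mm from the nearest pair of top edges, running from z = 0 to the bottom of the top.

B is a straight ladder. Two 39×61 mm vertical rails, 2295 mm tall, stand 470 mm apart (outside-to-outside) with their front faces coplanar on the −y side. 7 rungs, each 61 mm deep and 28 mm tall, span between the inner faces of the rails, front faces flush with the rails. The lowest rung's underside is at z = 316 mm and rungs are spaced 284 mm apart (underside to underside).

The ladder is on top of the table.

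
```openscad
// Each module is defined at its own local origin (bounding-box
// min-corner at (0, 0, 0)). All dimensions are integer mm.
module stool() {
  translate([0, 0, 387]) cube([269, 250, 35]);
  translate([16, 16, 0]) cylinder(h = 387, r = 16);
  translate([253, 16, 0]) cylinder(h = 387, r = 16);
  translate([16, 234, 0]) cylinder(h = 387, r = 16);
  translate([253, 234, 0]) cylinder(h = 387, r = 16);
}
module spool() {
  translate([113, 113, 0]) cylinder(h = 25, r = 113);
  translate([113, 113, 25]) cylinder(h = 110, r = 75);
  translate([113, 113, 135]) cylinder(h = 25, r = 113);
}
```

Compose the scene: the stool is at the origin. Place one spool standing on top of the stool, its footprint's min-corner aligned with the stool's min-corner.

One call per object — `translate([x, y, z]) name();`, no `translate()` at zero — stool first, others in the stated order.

stool();
translate([0, 0, 422]) spool();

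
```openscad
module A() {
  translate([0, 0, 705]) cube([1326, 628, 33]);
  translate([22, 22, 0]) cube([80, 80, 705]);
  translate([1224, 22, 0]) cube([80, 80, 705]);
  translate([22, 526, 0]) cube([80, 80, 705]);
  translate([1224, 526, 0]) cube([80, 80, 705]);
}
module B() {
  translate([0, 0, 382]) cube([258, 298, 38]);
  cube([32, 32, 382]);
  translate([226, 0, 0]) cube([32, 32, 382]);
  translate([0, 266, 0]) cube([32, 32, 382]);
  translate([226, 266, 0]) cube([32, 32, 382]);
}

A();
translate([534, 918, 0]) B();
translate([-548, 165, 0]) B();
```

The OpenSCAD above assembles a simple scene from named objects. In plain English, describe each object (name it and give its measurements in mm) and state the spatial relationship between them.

A is a rectangular dining table. The top is 1326×628×33 mm with its upper surface at z = 738 mm. It stands on four 80×80 mm square legs, each inset 22 mm from the nearest pair of top edges, running from the floor to the underside of the top.

B is a simple wooden stool: a rectangular seat 258 mm (x) by 298 mm (y), 38 mm thick, top face at z = 420 mm, on four square legs, each 32×32 mm in cross-section. The legs rest on z = 0, each flush with a corner of the seat.

Two stools sit around the table at the +y, −x sides.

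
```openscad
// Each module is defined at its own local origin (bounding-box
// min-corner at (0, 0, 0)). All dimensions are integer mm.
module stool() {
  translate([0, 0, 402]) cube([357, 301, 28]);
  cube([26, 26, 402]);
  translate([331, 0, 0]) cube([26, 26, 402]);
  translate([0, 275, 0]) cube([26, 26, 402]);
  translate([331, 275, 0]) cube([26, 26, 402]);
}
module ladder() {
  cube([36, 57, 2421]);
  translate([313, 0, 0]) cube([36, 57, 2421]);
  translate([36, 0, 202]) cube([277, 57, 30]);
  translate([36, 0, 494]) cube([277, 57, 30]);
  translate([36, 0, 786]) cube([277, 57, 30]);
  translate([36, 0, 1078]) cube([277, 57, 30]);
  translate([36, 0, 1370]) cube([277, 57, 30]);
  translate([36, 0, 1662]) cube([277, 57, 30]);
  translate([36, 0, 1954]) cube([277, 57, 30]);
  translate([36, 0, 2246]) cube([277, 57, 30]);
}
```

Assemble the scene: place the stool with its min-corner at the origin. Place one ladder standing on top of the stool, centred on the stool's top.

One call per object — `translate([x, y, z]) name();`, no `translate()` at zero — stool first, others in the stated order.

stool();
translate([4, 122, 430]) ladder();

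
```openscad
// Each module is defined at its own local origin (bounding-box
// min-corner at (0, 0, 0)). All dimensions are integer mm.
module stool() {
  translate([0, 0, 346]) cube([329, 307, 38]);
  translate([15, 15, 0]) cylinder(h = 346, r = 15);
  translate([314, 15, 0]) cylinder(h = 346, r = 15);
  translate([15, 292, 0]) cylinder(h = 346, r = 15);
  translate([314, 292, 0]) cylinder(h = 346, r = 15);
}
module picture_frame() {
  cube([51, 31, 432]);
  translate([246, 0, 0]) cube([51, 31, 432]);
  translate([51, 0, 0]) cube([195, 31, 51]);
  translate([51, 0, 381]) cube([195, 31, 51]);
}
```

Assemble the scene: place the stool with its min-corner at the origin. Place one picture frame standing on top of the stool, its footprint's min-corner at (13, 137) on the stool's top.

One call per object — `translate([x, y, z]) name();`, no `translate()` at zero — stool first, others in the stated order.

stool();
translate([13, 137, 384]) picture_frame();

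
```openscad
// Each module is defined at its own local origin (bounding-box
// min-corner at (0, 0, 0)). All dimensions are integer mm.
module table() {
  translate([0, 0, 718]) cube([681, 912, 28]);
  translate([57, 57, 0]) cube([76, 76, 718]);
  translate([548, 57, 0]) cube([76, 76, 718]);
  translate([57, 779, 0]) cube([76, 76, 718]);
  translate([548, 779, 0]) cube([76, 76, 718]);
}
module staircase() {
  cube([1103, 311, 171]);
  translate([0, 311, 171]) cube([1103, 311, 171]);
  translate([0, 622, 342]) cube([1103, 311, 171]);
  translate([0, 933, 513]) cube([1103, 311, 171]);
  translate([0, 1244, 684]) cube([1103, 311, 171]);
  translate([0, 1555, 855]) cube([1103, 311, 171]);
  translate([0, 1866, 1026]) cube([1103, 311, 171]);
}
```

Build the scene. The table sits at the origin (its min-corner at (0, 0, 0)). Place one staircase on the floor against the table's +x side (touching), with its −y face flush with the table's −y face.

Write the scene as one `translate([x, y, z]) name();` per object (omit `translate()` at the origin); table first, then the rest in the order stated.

table();
translate([681, 0, 0]) staircase();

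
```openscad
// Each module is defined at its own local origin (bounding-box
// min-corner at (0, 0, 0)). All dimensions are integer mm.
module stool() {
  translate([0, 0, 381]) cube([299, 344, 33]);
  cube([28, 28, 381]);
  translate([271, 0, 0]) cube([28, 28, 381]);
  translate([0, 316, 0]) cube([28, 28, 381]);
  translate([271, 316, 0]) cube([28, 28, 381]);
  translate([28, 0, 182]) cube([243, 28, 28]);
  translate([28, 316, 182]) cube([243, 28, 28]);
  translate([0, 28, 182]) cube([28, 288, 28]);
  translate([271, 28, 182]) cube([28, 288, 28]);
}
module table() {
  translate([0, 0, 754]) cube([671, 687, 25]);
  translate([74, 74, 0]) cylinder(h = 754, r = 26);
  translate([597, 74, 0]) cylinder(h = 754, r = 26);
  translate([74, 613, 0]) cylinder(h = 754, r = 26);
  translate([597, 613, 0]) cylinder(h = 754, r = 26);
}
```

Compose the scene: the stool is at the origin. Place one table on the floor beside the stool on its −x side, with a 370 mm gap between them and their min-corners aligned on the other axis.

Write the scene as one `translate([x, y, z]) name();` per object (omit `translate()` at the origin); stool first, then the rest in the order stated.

stool();
translate([-1041, 0, 0]) table();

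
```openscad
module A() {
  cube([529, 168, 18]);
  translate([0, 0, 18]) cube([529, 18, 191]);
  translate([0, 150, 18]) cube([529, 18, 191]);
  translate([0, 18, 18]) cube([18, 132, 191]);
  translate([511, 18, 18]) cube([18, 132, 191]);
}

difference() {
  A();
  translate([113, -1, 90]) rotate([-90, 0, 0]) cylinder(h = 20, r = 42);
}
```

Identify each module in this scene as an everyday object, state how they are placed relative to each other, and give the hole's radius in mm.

The subtracted cylinder has r = 42 mm.

A is an open box. The open box has a circular hole through its front wall. The hole's radius is 42 mm.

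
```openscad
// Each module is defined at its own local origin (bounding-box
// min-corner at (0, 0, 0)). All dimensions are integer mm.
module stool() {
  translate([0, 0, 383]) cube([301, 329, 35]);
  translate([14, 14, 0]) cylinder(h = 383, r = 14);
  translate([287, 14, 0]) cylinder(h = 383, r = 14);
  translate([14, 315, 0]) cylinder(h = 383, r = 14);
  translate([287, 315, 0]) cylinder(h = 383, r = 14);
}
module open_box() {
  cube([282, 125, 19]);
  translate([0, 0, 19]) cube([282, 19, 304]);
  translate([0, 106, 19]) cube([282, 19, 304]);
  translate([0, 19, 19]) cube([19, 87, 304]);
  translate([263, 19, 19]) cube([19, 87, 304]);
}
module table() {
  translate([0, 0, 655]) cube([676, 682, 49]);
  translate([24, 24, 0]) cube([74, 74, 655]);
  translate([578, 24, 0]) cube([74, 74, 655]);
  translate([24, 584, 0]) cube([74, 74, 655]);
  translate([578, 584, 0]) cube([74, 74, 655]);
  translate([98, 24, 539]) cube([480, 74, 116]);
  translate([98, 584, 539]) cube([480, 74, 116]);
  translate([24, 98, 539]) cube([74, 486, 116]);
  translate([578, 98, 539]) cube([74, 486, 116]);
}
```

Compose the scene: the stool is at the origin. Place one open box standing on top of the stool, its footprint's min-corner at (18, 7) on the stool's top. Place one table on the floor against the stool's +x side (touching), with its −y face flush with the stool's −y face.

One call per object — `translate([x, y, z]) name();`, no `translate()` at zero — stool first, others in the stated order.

stool();
translate([18, 7, 418]) open_box();
translate([301, 0, 0]) table();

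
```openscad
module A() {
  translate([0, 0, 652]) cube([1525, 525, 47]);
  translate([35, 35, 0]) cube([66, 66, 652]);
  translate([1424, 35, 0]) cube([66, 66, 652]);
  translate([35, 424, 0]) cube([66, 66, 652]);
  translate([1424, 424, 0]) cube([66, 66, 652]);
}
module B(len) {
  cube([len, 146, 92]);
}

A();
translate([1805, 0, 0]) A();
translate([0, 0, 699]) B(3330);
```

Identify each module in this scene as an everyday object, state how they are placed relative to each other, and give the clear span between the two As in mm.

Second table starts at x = 1805; first ends at x = 1525; clear span = 1805 − 1525 = 280 mm.

A is a table. B is a beam. A beam spans the tops of two tables. The clear span between the two tables is 280 mm.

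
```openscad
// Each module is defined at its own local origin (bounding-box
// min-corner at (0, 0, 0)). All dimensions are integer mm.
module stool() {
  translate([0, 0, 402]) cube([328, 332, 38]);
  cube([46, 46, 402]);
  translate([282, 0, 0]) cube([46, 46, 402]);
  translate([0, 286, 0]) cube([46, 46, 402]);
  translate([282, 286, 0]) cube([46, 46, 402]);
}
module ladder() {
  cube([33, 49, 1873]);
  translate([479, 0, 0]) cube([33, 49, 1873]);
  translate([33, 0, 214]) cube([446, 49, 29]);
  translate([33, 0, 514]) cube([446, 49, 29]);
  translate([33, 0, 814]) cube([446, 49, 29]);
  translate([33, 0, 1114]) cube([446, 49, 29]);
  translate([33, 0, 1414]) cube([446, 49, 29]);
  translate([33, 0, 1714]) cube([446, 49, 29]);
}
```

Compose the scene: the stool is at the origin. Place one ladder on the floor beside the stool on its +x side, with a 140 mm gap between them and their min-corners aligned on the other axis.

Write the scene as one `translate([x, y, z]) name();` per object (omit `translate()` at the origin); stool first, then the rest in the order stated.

stool();
translate([468, 0, 0]) ladder();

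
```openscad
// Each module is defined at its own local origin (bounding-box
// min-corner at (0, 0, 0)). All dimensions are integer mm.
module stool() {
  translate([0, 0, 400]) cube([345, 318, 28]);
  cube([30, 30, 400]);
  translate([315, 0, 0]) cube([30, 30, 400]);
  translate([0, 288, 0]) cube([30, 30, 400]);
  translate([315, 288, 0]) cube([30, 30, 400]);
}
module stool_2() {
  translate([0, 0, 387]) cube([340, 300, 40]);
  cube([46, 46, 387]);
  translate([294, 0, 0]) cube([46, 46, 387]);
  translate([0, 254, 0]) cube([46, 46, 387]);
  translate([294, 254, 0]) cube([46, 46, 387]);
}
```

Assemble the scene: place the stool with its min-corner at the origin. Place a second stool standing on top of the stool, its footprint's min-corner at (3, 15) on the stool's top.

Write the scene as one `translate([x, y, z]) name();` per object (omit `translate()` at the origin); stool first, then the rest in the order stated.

stool();
translate([3, 15, 428]) stool_2();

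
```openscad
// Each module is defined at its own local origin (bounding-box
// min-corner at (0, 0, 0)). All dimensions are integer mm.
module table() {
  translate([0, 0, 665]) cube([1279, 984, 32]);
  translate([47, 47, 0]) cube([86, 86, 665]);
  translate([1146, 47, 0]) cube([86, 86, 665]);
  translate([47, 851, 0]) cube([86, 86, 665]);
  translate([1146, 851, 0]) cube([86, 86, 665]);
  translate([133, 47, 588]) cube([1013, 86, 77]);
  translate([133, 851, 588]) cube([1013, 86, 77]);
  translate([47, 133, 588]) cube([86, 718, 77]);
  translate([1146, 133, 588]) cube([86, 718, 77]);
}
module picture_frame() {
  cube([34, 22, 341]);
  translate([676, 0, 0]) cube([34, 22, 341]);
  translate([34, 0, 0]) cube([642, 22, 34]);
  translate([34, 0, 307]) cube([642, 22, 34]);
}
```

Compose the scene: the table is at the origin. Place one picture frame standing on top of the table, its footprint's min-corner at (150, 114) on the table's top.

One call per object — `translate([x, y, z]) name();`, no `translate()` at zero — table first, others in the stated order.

table();
translate([150, 114, 697]) picture_frame();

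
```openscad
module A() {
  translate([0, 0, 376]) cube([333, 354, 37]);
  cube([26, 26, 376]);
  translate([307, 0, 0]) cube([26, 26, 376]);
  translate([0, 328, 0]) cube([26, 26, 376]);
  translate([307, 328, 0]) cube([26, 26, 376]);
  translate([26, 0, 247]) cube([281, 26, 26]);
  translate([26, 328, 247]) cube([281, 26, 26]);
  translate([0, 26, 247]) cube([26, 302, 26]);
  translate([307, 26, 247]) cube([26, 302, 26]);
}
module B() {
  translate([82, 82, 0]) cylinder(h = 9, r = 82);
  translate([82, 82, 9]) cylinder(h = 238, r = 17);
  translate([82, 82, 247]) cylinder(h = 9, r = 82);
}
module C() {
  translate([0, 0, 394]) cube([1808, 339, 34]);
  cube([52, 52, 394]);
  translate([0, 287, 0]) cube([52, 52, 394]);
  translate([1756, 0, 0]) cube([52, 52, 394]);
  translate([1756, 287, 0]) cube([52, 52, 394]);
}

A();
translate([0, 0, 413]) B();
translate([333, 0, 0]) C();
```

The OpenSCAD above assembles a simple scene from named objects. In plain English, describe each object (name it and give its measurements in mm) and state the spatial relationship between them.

A is a four-legged stool. The seat is 333×354 mm, 37 mm thick, top at z = 413 mm. It stands on four square legs, each 26×26 mm in cross-section, from z = 0 to the seat underside, each flush with a corner of the seat. Four stretchers, 26 mm wide and 26 mm tall, connect adjacent legs with their undersides at z = 247 mm, each running between the inner faces of the legs it joins and aligned with the legs' outer faces on the other axis.

B is a spool: two coaxial disc flanges of radius 82 mm and thickness 9 mm, joined by a core cylinder of radius 17 mm and height 238 mm. The lower flange rests on z = 0 and the three cylinders share a vertical axis.

C is a long wooden bench with a 1808 mm (x) × 339 mm (y) seat, 34 mm thick, its top surface 428 mm above the floor. Four 52 mm square legs at the seat corners, flush with the edges, run from z = 0 to the seat underside.

The spool is on top of the stool. The bench is against the stool's +x side, with their −y faces flush.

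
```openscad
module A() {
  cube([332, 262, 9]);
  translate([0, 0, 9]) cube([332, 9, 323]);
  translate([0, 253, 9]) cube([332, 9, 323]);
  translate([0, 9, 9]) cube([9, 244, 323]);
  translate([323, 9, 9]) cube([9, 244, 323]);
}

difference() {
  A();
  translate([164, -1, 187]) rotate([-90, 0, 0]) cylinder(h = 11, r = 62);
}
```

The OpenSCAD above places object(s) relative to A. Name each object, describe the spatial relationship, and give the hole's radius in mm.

The subtracted cylinder has r = 62 mm.

A is an open box. The open box has a circular hole through its front wall. The hole's radius is 62 mm.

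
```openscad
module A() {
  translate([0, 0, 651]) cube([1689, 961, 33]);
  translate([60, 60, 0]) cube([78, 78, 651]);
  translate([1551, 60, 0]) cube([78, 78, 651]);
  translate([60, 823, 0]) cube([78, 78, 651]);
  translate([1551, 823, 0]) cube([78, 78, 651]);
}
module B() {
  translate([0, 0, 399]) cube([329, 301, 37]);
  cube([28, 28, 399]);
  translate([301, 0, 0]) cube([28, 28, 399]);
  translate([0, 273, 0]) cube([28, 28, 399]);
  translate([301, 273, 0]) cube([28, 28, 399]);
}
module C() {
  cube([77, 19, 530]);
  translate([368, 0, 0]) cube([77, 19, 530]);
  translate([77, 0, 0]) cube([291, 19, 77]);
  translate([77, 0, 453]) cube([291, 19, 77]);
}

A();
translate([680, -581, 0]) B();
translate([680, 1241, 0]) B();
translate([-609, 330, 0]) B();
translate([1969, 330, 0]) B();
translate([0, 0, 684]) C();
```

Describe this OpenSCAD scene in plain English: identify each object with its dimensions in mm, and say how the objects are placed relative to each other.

A is a table with a 1689×961 mm rectangular top, 33 mm thick, top surface at z = 684 mm, supported by four 78×78 mm square legs, each inset 60 mm from the nearest pair of top edges, running from the floor.

B is a four-legged stool. The seat is a 329×301×37 mm slab whose top surface is at z = 436 mm; four square legs, each 28×28 mm in cross-section, run from the floor (z = 0) to the underside of the seat, each flush with a corner of the seat.

C is a rectangular picture frame lying in the x–z plane (depth along y). The opening is 291 mm wide (x) by 376 mm tall (z), surrounded by a border 77 mm wide on all four sides. The frame is 19 mm deep and is made of two full-height vertical stiles with two horizontal rails fitted between them.

Four stools sit around the table at the −y, +y, −x, +x sides. The picture frame is on top of the table.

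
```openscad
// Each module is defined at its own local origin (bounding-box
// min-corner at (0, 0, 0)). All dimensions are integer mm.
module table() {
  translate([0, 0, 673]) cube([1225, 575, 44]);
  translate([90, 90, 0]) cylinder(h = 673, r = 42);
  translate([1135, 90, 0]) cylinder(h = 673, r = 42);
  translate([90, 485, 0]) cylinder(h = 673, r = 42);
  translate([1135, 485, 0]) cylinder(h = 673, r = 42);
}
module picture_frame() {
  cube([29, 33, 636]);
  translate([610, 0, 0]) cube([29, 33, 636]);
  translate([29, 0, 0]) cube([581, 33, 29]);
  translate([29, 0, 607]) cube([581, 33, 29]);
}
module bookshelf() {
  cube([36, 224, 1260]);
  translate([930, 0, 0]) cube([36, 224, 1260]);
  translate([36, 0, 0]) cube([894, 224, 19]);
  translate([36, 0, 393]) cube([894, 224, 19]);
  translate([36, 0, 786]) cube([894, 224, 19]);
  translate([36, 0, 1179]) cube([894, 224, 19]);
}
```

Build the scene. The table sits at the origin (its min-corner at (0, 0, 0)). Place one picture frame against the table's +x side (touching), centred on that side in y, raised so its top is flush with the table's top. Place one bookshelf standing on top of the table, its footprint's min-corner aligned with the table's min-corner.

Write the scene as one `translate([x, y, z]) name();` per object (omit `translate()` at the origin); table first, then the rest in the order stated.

table();
translate([1225, 271, 81]) picture_frame();
translate([0, 0, 717]) bookshelf();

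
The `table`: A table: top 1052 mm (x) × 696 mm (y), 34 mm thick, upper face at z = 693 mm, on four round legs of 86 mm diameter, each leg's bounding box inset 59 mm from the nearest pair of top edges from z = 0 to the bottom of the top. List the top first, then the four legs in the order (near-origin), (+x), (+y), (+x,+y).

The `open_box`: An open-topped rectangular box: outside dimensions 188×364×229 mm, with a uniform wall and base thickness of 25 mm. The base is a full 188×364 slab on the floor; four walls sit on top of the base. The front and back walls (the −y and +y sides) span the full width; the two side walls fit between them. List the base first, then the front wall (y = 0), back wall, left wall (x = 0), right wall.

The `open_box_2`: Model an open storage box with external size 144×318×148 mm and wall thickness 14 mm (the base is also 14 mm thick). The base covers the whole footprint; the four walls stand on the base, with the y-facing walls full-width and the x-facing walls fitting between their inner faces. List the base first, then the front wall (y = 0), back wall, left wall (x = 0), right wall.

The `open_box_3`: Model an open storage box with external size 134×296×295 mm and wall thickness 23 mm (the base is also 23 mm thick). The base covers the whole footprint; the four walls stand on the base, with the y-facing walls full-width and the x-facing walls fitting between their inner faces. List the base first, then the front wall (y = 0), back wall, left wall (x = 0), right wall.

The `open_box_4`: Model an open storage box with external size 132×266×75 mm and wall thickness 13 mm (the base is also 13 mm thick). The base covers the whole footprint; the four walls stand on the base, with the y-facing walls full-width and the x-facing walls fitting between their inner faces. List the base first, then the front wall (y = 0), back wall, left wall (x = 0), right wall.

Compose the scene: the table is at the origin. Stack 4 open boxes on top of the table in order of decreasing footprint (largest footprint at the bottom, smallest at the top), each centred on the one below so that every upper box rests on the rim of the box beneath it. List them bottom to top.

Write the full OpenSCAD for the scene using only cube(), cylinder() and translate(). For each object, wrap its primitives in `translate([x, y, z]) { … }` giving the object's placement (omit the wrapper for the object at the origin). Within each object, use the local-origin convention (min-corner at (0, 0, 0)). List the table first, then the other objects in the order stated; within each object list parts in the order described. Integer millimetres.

translate([0, 0, 659]) cube([1052, 696, 34]);
translate([102, 102, 0]) cylinder(h = 659, r = 43);
translate([950, 102, 0]) cylinder(h = 659, r = 43);
translate([102, 594, 0]) cylinder(h = 659, r = 43);
translate([950, 594, 0]) cylinder(h = 659, r = 43);
translate([432, 166, 693]) {
  cube([188, 364, 25]);
  translate([0, 0, 25]) cube([188, 25, 204]);
  translate([0, 339, 25]) cube([188, 25, 204]);
  translate([0, 25, 25]) cube([25, 314, 204]);
  translate([163, 25, 25]) cube([25, 314, 204]);
}
translate([454, 189, 922]) {
  cube([144, 318, 14]);
  translate([0, 0, 14]) cube([144, 14, 134]);
  translate([0, 304, 14]) cube([144, 14, 134]);
  translate([0, 14, 14]) cube([14, 290, 134]);
  translate([130, 14, 14]) cube([14, 290, 134]);
}
translate([459, 200, 1070]) {
  cube([134, 296, 23]);
  translate([0, 0, 23]) cube([134, 23, 272]);
  translate([0, 273, 23]) cube([134, 23, 272]);
  translate([0, 23, 23]) cube([23, 250, 272]);
  translate([111, 23, 23]) cube([23, 250, 272]);
}
translate([460, 215, 1365]) {
  cube([132, 266, 13]);
  translate([0, 0, 13]) cube([132, 13, 62]);
  translate([0, 253, 13]) cube([132, 13, 62]);
  translate([0, 13, 13]) cube([13, 240, 62]);
  translate([119, 13, 13]) cube([13, 240, 62]);
}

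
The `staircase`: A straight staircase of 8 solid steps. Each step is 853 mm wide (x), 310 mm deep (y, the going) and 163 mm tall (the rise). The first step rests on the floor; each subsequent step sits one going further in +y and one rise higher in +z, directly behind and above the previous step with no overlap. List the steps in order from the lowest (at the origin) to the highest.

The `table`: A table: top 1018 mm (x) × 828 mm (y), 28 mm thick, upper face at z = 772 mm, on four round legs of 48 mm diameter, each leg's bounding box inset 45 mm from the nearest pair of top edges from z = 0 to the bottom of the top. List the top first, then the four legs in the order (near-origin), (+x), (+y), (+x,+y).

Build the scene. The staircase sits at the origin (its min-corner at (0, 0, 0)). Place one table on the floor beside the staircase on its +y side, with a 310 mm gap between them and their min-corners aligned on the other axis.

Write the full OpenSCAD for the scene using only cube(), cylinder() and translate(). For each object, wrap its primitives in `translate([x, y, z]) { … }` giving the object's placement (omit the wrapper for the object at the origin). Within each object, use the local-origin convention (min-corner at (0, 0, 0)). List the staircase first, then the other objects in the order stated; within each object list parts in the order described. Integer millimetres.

cube([853, 310, 163]);
translate([0, 310, 163]) cube([853, 310, 163]);
translate([0, 620, 326]) cube([853, 310, 163]);
translate([0, 930, 489]) cube([853, 310, 163]);
translate([0, 1240, 652]) cube([853, 310, 163]);
translate([0, 1550, 815]) cube([853, 310, 163]);
translate([0, 1860, 978]) cube([853, 310, 163]);
translate([0, 2170, 1141]) cube([853, 310, 163]);
translate([0, 2790, 0]) {
  translate([0, 0, 744]) cube([1018, 828, 28]);
  translate([69, 69, 0]) cylinder(h = 744, r = 24);
  translate([949, 69, 0]) cylinder(h = 744, r = 24);
  translate([69, 759, 0]) cylinder(h = 744, r = 24);
  translate([949, 759, 0]) cylinder(h = 744, r = 24);
}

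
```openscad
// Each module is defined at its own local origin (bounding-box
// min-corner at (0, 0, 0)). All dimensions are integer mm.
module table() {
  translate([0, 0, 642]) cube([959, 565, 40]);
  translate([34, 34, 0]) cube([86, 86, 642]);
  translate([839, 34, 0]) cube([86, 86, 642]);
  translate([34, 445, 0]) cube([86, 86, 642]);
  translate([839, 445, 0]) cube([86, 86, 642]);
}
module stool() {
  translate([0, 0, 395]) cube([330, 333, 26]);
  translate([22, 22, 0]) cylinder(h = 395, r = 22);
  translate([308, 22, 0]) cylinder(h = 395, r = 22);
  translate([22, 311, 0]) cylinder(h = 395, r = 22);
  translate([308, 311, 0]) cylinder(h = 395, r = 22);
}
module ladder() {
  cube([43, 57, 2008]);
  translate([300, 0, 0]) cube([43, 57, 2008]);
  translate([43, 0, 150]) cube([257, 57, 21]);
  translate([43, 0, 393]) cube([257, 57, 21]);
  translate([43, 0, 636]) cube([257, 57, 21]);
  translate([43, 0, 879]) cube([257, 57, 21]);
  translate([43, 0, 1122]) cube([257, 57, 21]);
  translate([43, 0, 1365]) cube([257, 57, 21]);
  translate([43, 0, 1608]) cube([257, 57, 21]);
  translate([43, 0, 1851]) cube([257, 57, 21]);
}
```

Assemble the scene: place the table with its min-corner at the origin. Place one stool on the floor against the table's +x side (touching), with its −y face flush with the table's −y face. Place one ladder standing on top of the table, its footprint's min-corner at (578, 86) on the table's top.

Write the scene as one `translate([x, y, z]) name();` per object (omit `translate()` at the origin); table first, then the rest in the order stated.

table();
translate([959, 0, 0]) stool();
translate([578, 86, 682]) ladder();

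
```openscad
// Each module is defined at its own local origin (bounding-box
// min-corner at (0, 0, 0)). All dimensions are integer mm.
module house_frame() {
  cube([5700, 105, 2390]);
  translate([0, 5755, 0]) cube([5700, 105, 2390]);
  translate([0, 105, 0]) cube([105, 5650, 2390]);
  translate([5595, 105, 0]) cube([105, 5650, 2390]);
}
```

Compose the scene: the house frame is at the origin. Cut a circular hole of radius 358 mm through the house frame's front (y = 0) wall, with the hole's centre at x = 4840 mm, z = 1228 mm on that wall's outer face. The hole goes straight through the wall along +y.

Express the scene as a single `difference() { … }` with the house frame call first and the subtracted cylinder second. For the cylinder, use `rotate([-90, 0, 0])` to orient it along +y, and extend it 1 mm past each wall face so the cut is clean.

difference() {
  house_frame();
  translate([4840, -1, 1228]) rotate([-90, 0, 0]) cylinder(h = 107, r = 358);
}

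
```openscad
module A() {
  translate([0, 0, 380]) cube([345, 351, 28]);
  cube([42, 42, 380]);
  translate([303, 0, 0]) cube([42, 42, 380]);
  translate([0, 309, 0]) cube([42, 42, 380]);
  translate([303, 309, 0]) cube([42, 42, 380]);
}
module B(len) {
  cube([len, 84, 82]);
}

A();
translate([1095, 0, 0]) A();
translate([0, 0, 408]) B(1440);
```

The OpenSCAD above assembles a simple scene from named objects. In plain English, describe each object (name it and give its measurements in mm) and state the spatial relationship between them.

A is a four-legged stool. The seat is a 345×351×28 mm slab whose top surface is at z = 408 mm; four square legs, each 42×42 mm in cross-section, run from the floor (z = 0) to the underside of the seat, each flush with a corner of the seat.

B is a rectangular beam 1440 mm long (x), 84 mm deep (y), 82 mm thick (z).

The beam spans the tops of two stools placed 750 mm apart, resting at z = 408 mm.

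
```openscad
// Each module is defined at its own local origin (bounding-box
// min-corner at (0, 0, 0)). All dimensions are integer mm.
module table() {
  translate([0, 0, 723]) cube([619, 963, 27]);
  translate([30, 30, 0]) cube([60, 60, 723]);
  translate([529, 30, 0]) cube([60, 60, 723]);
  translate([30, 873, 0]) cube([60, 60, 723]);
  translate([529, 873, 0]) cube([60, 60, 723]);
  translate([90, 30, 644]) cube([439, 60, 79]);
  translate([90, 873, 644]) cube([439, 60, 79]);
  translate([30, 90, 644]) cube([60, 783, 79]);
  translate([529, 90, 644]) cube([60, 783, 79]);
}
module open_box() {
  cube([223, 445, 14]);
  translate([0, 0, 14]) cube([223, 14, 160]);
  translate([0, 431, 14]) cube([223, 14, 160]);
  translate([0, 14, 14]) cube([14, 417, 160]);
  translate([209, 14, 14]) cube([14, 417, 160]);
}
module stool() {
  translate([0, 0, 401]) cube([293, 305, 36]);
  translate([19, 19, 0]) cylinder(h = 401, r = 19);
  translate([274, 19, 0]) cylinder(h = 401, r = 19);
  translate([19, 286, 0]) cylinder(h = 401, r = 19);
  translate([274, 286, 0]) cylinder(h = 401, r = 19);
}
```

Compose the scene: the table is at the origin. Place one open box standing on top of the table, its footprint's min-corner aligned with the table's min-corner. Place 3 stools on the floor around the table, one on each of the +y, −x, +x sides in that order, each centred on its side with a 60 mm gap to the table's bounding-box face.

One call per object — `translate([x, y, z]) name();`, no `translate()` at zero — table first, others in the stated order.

table();
translate([0, 0, 750]) open_box();
translate([163, 1023, 0]) stool();
translate([-353, 329, 0]) stool();
translate([679, 329, 0]) stool();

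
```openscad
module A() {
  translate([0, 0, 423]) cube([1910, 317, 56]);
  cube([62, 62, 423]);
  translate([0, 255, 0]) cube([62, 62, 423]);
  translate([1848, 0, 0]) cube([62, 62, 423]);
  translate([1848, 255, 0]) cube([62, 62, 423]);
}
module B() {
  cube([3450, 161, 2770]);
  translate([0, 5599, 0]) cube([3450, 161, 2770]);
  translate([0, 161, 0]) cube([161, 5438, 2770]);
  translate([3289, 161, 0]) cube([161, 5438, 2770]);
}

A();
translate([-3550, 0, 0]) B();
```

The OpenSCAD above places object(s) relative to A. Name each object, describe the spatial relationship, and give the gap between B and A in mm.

The house frame's nearest face is 100 mm from the bench's −x face.

A is a bench. B is a house frame. The house frame is on the floor beside the bench on its −x side. The gap between the house frame and the bench is 100 mm.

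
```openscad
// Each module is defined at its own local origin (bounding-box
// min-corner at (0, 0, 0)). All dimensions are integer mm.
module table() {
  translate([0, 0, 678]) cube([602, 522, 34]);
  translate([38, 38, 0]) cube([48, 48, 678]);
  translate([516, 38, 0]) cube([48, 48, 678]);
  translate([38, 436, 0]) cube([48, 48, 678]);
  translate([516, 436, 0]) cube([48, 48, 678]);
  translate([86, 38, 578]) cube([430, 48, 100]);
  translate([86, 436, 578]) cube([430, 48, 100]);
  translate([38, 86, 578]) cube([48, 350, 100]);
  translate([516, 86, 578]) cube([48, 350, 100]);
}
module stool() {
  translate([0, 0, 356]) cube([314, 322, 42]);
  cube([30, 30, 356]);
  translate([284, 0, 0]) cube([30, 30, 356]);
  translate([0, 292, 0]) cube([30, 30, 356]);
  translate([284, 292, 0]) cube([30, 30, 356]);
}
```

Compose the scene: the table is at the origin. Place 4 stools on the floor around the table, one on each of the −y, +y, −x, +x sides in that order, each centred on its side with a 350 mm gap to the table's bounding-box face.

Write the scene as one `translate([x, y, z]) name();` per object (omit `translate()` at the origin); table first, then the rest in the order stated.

table();
translate([144, -672, 0]) stool();
translate([144, 872, 0]) stool();
translate([-664, 100, 0]) stool();
translate([952, 100, 0]) stool();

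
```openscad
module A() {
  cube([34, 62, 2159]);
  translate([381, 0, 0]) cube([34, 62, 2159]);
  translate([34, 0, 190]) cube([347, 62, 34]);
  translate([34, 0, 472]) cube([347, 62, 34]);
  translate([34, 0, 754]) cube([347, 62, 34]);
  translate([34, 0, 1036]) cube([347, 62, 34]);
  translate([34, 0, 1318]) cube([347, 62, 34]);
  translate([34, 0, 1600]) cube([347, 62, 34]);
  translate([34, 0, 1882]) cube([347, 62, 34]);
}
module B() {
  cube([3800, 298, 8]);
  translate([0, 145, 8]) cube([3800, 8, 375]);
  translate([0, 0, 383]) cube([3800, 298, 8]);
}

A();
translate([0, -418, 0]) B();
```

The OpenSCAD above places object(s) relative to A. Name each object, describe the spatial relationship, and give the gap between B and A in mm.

The I-beam's nearest face is 120 mm from the ladder's −y face.

A is a ladder. B is an I-beam. The I-beam is on the floor beside the ladder on its −y side. The gap between the I-beam and the ladder is 120 mm.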